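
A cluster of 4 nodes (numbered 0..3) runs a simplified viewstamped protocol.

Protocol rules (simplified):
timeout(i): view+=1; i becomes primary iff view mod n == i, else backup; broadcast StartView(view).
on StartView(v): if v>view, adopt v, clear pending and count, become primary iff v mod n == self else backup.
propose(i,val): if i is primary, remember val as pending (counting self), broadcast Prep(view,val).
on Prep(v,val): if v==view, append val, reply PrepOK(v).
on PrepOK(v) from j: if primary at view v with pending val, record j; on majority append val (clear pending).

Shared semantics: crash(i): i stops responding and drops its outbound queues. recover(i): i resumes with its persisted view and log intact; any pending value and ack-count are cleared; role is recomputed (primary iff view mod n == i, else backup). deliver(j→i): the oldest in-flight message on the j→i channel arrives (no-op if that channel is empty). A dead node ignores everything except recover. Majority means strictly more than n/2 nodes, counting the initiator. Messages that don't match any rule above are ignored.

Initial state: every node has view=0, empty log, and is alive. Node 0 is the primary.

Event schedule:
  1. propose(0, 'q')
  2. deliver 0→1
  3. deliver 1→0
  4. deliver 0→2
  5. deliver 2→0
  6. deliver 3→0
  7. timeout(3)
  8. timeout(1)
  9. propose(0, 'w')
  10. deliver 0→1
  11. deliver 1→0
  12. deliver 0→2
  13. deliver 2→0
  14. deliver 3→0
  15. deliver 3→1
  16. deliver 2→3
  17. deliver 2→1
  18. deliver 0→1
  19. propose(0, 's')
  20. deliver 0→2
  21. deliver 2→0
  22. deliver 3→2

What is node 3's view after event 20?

step 1 propose(0,'q'): —
step 2 deliver 0→1: 1={back,v=0,log=q}
step 3 deliver 1→0: —
step 4 deliver 0→2: 2={back,v=0,log=q}
step 5 deliver 2→0: 0={prim,v=0,log=q}
step 6 deliver 3→0: —
step 7 timeout(3): 3={back,v=1,log=-}
step 8 timeout(1): 1={prim,v=1,log=q}
step 9 propose(0,'w'): —
step 10 deliver 0→1: —
step 11 deliver 1→0: 0={back,v=1,log=q}
step 12 deliver 0→2: 2={back,v=0,log=q,w}
step 13 deliver 2→0: —
step 14 deliver 3→0: —
step 15 deliver 3→1: —
step 16 deliver 2→3: —
step 17 deliver 2→1: —
step 18 deliver 0→1: —
step 19 propose(0,'s'): —
step 20 deliver 0→2: —

1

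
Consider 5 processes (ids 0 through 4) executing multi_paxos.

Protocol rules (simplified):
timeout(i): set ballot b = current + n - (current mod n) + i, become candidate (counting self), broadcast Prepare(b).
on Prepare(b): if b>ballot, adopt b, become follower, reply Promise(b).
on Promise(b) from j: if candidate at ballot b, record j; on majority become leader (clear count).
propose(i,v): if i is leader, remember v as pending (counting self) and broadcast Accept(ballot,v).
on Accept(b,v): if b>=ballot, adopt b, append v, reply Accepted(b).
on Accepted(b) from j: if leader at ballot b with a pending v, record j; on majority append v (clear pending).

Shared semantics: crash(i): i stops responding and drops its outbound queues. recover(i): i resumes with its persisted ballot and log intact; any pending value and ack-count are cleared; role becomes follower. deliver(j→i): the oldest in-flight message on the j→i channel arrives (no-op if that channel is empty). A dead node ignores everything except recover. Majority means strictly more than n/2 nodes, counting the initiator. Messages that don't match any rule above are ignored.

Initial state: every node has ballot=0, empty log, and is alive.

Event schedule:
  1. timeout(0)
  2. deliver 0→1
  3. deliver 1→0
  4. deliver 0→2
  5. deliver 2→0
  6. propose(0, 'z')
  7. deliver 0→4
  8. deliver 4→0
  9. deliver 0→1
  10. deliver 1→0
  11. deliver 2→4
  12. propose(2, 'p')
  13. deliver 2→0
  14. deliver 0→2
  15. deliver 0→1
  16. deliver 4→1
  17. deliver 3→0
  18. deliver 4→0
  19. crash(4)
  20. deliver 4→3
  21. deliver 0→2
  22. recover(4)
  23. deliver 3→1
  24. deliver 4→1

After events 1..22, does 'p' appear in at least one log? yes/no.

after 1 — timeout(0): n0:cand/b5/[-]
after 2 — deliver 0→1: n1:foll/b5/[-]
after 3 — deliver 1→0: ·
after 4 — deliver 0→2: n2:foll/b5/[-]
after 5 — deliver 2→0: n0:lead/b5/[-]
after 6 — propose(0,'z'): ·
after 7 — deliver 0→4: n4:foll/b5/[-]
after 8 — deliver 4→0: ·
after 9 — deliver 0→1: n1:foll/b5/[z]
after 10 — deliver 1→0: ·
after 11 — deliver 2→4: ·
after 12 — propose(2,'p'): ·
after 13 — deliver 2→0: ·
after 14 — deliver 0→2: n2:foll/b5/[z]
after 15 — deliver 0→1: ·
after 16 — deliver 4→1: ·
after 17 — deliver 3→0: ·
after 18 — deliver 4→0: ·
after 19 — crash(4): n4:✗foll/b5/[-]
after 20 — deliver 4→3: ·
after 21 — deliver 0→2: ·
after 22 — recover(4): n4:foll/b5/[-]

no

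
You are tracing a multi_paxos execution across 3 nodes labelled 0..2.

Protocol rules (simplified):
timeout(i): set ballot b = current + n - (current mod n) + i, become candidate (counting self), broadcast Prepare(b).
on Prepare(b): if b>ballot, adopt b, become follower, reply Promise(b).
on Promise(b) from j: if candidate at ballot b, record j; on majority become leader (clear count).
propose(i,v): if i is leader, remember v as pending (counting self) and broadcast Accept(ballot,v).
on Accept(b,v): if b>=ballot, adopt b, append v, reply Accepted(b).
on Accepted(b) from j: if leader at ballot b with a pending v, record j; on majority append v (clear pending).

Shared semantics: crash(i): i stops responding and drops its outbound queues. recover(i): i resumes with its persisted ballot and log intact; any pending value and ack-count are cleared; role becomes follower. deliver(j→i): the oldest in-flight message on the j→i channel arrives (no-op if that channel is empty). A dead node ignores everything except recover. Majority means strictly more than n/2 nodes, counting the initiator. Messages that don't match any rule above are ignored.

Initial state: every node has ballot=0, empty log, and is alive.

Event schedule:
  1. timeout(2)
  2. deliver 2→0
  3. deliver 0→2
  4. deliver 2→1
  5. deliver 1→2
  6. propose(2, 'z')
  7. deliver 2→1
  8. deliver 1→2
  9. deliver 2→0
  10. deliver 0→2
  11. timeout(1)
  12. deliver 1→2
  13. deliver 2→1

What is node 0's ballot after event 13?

5

1. timeout(2):  <2:cand b5 ->
2. deliver 2→0:  <0:foll b5 ->
3. deliver 0→2:  <2:lead b5 ->
4. deliver 2→1:  <1:foll b5 ->
5. deliver 1→2:  nop
6. propose(2,'z'):  nop
7. deliver 2→1:  <1:foll b5 z>
8. deliver 1→2:  <2:lead b5 z>
9. deliver 2→0:  <0:foll b5 z>
10. deliver 0→2:  nop
11. timeout(1):  <1:cand b7 z>
12. deliver 1→2:  <2:foll b7 z>
13. deliver 2→1:  <1:lead b7 z>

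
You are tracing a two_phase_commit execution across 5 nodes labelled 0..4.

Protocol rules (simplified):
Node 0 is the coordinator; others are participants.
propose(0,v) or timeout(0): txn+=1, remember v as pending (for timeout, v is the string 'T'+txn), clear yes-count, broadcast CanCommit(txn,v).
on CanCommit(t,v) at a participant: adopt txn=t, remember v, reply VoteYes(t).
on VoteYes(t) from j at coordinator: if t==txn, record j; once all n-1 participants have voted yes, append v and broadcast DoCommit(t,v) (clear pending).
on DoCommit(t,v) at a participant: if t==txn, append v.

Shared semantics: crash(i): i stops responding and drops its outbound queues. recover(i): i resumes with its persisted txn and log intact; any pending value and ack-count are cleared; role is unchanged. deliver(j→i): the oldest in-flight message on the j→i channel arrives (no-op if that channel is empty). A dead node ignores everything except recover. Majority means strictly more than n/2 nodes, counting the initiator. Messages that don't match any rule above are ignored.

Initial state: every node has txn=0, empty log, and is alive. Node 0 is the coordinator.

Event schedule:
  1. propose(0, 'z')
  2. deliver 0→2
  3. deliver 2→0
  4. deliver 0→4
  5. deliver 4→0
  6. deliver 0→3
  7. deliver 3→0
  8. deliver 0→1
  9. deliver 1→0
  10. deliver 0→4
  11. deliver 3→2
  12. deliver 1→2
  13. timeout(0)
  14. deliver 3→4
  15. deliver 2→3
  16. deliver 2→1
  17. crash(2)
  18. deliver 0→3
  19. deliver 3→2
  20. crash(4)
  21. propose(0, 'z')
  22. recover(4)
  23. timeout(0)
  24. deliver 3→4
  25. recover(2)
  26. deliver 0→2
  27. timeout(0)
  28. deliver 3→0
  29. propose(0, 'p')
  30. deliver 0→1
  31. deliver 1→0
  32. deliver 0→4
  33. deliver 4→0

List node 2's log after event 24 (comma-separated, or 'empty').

empty

1. propose(0,'z'):  <0:coor t1 ->
2. deliver 0→2:  <2:part t1 ->
3. deliver 2→0:  nop
4. deliver 0→4:  <4:part t1 ->
5. deliver 4→0:  nop
6. deliver 0→3:  <3:part t1 ->
7. deliver 3→0:  nop
8. deliver 0→1:  <1:part t1 ->
9. deliver 1→0:  <0:coor t1 z>
10. deliver 0→4:  <4:part t1 z>
11. deliver 3→2:  nop
12. deliver 1→2:  nop
13. timeout(0):  <0:coor t2 z>
14. deliver 3→4:  nop
15. deliver 2→3:  nop
16. deliver 2→1:  nop
17. crash(2):  <2:✗part t1 ->
18. deliver 0→3:  <3:part t1 z>
19. deliver 3→2:  nop
20. crash(4):  <4:✗part t1 z>
21. propose(0,'z'):  <0:coor t3 z>
22. recover(4):  <4:part t1 z>
23. timeout(0):  <0:coor t4 z>
24. deliver 3→4:  nop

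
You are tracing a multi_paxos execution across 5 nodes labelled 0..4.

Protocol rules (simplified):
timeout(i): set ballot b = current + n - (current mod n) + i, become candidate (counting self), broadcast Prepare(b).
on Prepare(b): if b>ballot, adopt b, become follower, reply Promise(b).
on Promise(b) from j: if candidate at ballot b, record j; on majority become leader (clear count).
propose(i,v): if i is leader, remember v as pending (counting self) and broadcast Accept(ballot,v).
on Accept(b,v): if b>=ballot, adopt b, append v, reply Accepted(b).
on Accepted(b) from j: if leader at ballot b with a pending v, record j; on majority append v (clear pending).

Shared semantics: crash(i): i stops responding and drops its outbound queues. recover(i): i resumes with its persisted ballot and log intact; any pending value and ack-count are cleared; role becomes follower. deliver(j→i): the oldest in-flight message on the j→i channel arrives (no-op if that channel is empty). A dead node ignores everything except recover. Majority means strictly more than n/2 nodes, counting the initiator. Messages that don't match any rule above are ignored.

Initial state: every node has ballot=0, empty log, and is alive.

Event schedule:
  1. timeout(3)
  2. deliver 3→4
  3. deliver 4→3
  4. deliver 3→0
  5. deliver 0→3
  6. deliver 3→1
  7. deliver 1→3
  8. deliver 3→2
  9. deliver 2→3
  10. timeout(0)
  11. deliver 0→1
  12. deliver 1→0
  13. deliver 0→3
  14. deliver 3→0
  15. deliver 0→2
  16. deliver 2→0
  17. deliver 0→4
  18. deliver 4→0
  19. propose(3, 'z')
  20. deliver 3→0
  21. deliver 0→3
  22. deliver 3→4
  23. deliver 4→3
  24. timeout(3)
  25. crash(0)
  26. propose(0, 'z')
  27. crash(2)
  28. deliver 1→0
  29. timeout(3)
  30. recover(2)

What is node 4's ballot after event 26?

[1] timeout(3) → N3(cand b8 [-])
[2] deliver 3→4 → N4(foll b8 [-])
[3] deliver 4→3 → ∅
[4] deliver 3→0 → N0(foll b8 [-])
[5] deliver 0→3 → N3(lead b8 [-])
[6] deliver 3→1 → N1(foll b8 [-])
[7] deliver 1→3 → ∅
[8] deliver 3→2 → N2(foll b8 [-])
[9] deliver 2→3 → ∅
[10] timeout(0) → N0(cand b10 [-])
[11] deliver 0→1 → N1(foll b10 [-])
[12] deliver 1→0 → ∅
[13] deliver 0→3 → N3(foll b10 [-])
[14] deliver 3→0 → N0(lead b10 [-])
[15] deliver 0→2 → N2(foll b10 [-])
[16] deliver 2→0 → ∅
[17] deliver 0→4 → N4(foll b10 [-])
[18] deliver 4→0 → ∅
[19] propose(3,'z') → ∅
[20] deliver 3→0 → ∅
[21] deliver 0→3 → ∅
[22] deliver 3→4 → ∅
[23] deliver 4→3 → ∅
[24] timeout(3) → N3(cand b18 [-])
[25] crash(0) → N0(✗lead b10 [-])
[26] propose(0,'z') → ∅

10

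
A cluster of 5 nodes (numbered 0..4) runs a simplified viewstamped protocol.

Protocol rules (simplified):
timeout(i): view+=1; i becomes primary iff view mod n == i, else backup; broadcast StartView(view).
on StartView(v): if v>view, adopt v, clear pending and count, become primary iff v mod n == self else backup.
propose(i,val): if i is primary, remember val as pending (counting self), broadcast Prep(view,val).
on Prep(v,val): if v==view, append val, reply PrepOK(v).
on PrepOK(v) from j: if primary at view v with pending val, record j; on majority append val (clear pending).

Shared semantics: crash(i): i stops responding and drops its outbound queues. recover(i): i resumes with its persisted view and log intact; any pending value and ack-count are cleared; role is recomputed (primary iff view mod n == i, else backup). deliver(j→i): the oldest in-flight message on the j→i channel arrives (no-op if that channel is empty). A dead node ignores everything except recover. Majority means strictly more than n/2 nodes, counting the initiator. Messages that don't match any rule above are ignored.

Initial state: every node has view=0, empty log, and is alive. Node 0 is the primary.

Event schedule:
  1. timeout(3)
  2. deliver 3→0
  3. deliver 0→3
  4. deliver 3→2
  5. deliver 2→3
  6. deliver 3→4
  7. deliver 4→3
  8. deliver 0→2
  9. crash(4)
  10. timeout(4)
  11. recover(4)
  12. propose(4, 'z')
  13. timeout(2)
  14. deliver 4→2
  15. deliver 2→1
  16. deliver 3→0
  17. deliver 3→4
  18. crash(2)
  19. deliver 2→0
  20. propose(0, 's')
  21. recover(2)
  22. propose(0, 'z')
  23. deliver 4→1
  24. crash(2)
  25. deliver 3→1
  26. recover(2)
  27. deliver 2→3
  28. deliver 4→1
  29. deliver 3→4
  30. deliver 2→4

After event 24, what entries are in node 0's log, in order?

empty

step 1 timeout(3): 3={back,v=1,log=-}
step 2 deliver 3→0: 0={back,v=1,log=-}
step 3 deliver 0→3: —
step 4 deliver 3→2: 2={back,v=1,log=-}
step 5 deliver 2→3: —
step 6 deliver 3→4: 4={back,v=1,log=-}
step 7 deliver 4→3: —
step 8 deliver 0→2: —
step 9 crash(4): 4={✗back,v=1,log=-}
step 10 timeout(4): —
step 11 recover(4): 4={back,v=1,log=-}
step 12 propose(4,'z'): —
step 13 timeout(2): 2={prim,v=2,log=-}
step 14 deliver 4→2: —
step 15 deliver 2→1: 1={back,v=2,log=-}
step 16 deliver 3→0: —
step 17 deliver 3→4: —
step 18 crash(2): 2={✗prim,v=2,log=-}
step 19 deliver 2→0: —
step 20 propose(0,'s'): —
step 21 recover(2): 2={prim,v=2,log=-}
step 22 propose(0,'z'): —
step 23 deliver 4→1: —
step 24 crash(2): 2={✗prim,v=2,log=-}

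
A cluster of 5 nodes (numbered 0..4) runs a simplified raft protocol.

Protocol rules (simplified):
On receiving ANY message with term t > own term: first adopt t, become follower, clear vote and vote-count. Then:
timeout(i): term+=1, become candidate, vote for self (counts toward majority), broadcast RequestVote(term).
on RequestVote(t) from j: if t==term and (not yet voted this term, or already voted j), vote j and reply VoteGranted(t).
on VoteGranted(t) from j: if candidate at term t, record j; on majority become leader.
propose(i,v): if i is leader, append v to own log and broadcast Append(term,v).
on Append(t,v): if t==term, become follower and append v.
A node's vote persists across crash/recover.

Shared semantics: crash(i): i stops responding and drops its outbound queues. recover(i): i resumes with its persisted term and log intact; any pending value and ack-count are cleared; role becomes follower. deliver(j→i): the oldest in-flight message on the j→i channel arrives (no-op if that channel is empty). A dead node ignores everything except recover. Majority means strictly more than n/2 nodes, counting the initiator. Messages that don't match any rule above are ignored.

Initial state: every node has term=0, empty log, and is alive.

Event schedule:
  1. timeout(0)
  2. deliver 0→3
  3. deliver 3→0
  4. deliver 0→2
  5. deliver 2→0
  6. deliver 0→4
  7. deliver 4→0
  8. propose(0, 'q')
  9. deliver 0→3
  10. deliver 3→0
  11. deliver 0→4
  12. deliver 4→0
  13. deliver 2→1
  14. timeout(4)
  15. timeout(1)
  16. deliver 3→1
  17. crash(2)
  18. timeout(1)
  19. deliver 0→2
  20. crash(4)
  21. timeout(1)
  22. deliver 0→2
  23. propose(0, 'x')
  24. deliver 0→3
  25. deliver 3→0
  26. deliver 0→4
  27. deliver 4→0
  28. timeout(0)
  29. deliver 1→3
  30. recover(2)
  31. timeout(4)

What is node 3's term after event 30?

1

after 1 — timeout(0): n0:cand/t1/[-]
after 2 — deliver 0→3: n3:foll/t1/[-]
after 3 — deliver 3→0: ·
after 4 — deliver 0→2: n2:foll/t1/[-]
after 5 — deliver 2→0: n0:lead/t1/[-]
after 6 — deliver 0→4: n4:foll/t1/[-]
after 7 — deliver 4→0: ·
after 8 — propose(0,'q'): n0:lead/t1/[q]
after 9 — deliver 0→3: n3:foll/t1/[q]
after 10 — deliver 3→0: ·
after 11 — deliver 0→4: n4:foll/t1/[q]
after 12 — deliver 4→0: ·
after 13 — deliver 2→1: ·
after 14 — timeout(4): n4:cand/t2/[q]
after 15 — timeout(1): n1:cand/t1/[-]
after 16 — deliver 3→1: ·
after 17 — crash(2): n2:✗foll/t1/[-]
after 18 — timeout(1): n1:cand/t2/[-]
after 19 — deliver 0→2: ·
after 20 — crash(4): n4:✗cand/t2/[q]
after 21 — timeout(1): n1:cand/t3/[-]
after 22 — deliver 0→2: ·
after 23 — propose(0,'x'): n0:lead/t1/[q,x]
after 24 — deliver 0→3: n3:foll/t1/[q,x]
after 25 — deliver 3→0: ·
after 26 — deliver 0→4: ·
after 27 — deliver 4→0: ·
after 28 — timeout(0): n0:cand/t2/[q,x]
after 29 — deliver 1→3: ·
after 30 — recover(2): n2:foll/t1/[-]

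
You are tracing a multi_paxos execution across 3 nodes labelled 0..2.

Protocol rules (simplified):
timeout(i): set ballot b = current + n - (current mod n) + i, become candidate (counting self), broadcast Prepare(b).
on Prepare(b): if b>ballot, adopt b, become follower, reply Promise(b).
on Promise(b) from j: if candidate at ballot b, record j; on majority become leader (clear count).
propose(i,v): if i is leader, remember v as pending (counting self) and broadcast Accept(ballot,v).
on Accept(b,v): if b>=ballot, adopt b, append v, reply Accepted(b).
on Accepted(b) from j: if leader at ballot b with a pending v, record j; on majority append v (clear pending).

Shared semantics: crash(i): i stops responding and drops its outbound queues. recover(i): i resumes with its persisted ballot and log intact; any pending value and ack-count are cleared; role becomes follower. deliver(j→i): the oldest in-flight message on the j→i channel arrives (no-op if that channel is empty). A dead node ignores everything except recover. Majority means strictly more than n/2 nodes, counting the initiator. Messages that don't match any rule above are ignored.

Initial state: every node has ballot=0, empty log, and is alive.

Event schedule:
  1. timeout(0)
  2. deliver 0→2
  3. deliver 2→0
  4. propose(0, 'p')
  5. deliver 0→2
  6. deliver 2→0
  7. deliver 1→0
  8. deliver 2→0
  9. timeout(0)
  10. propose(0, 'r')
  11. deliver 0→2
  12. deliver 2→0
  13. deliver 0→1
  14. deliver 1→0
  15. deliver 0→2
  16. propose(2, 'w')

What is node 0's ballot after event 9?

after 1 — timeout(0): n0:cand/b3/[-]
after 2 — deliver 0→2: n2:foll/b3/[-]
after 3 — deliver 2→0: n0:lead/b3/[-]
after 4 — propose(0,'p'): ·
after 5 — deliver 0→2: n2:foll/b3/[p]
after 6 — deliver 2→0: n0:lead/b3/[p]
after 7 — deliver 1→0: ·
after 8 — deliver 2→0: ·
after 9 — timeout(0): n0:cand/b6/[p]

6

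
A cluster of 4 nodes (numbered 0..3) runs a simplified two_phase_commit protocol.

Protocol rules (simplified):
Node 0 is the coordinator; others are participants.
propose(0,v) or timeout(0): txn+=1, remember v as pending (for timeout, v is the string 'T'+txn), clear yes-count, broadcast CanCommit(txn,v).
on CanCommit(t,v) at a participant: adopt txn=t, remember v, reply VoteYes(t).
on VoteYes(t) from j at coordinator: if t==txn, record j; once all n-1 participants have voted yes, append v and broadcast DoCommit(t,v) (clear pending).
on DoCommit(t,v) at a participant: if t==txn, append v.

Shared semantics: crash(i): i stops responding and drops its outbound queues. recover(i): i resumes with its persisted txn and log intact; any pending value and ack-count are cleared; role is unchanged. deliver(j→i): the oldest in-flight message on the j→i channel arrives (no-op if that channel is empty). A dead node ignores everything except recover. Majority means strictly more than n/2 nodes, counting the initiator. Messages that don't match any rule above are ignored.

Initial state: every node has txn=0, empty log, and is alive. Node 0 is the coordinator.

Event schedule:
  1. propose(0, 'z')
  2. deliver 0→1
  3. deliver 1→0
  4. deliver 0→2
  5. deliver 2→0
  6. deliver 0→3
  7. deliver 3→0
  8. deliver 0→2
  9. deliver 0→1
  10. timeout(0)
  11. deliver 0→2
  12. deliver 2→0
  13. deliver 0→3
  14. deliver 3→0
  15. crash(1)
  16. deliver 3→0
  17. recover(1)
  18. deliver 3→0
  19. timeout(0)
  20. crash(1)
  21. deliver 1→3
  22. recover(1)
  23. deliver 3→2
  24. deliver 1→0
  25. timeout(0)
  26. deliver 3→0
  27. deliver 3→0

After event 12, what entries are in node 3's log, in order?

after 1 — propose(0,'z'): n0:coor/t1/[-]
after 2 — deliver 0→1: n1:part/t1/[-]
after 3 — deliver 1→0: ·
after 4 — deliver 0→2: n2:part/t1/[-]
after 5 — deliver 2→0: ·
after 6 — deliver 0→3: n3:part/t1/[-]
after 7 — deliver 3→0: n0:coor/t1/[z]
after 8 — deliver 0→2: n2:part/t1/[z]
after 9 — deliver 0→1: n1:part/t1/[z]
after 10 — timeout(0): n0:coor/t2/[z]
after 11 — deliver 0→2: n2:part/t2/[z]
after 12 — deliver 2→0: ·

empty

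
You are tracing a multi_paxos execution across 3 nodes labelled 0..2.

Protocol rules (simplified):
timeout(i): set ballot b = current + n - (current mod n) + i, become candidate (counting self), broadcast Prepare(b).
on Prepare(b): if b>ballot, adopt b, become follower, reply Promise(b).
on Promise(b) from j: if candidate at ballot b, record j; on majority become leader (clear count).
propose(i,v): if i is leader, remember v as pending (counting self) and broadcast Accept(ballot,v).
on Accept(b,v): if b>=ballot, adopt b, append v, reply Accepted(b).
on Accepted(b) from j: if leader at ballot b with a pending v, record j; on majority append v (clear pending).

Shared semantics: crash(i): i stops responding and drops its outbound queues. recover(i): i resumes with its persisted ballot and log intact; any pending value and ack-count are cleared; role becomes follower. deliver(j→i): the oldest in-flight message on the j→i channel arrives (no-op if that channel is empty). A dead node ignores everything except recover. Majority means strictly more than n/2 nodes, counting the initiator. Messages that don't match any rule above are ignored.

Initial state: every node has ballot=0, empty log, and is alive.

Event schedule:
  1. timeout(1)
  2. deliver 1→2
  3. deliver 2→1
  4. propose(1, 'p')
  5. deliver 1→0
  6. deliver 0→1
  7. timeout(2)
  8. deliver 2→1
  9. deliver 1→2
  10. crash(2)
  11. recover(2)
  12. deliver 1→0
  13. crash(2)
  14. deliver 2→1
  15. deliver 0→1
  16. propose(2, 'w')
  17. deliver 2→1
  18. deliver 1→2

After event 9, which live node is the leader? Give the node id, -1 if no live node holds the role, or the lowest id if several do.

after 1 — timeout(1): n1:cand/b4/[-]
after 2 — deliver 1→2: n2:foll/b4/[-]
after 3 — deliver 2→1: n1:lead/b4/[-]
after 4 — propose(1,'p'): ·
after 5 — deliver 1→0: n0:foll/b4/[-]
after 6 — deliver 0→1: ·
after 7 — timeout(2): n2:cand/b8/[-]
after 8 — deliver 2→1: n1:foll/b8/[-]
after 9 — deliver 1→2: ·

-1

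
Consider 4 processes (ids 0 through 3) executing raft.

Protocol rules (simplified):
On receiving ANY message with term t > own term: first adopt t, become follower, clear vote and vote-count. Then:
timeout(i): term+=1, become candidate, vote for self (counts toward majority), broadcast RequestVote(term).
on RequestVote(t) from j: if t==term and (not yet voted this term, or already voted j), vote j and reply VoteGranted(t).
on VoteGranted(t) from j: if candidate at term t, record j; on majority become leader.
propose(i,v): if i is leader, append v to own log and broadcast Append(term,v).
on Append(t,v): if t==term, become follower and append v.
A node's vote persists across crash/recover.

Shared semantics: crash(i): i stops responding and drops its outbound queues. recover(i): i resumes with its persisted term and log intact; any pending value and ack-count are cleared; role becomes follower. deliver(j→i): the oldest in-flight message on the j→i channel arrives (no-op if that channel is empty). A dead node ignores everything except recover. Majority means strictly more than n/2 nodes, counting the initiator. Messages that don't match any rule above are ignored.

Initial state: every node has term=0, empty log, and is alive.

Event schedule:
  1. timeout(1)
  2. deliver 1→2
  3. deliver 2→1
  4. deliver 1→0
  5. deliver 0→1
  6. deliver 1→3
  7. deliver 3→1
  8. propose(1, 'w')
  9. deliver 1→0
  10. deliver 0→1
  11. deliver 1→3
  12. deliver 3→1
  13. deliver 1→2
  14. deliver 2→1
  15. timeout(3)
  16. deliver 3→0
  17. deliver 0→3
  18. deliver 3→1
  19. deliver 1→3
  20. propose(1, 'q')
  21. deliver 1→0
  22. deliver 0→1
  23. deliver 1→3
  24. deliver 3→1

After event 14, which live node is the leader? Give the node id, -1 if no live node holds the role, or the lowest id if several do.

1

e1 timeout(1): 1[cand,t=1,-]
e2 deliver 1→2: 2[foll,t=1,-]
e3 deliver 2→1: ·
e4 deliver 1→0: 0[foll,t=1,-]
e5 deliver 0→1: 1[lead,t=1,-]
e6 deliver 1→3: 3[foll,t=1,-]
e7 deliver 3→1: ·
e8 propose(1,'w'): 1[lead,t=1,w]
e9 deliver 1→0: 0[foll,t=1,w]
e10 deliver 0→1: ·
e11 deliver 1→3: 3[foll,t=1,w]
e12 deliver 3→1: ·
e13 deliver 1→2: 2[foll,t=1,w]
e14 deliver 2→1: ·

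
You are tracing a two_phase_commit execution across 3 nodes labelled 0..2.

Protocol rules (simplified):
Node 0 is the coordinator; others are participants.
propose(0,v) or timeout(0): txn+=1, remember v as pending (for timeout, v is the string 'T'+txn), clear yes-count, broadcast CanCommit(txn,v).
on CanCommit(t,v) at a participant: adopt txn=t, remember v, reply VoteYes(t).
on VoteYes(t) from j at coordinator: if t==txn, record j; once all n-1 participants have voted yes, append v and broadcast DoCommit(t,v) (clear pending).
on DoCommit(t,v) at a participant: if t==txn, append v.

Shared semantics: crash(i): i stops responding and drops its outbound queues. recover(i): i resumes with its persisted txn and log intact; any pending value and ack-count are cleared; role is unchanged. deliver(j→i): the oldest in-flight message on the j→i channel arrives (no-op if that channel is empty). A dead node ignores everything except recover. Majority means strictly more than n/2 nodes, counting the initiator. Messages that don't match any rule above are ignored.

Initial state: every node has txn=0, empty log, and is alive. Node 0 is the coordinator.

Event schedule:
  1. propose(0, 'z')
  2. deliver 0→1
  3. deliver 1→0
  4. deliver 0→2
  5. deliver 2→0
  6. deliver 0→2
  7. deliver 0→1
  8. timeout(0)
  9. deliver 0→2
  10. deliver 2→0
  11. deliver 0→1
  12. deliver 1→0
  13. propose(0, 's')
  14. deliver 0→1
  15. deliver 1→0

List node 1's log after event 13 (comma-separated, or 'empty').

z

e1 propose(0,'z'): 0[coor,t=1,-]
e2 deliver 0→1: 1[part,t=1,-]
e3 deliver 1→0: ·
e4 deliver 0→2: 2[part,t=1,-]
e5 deliver 2→0: 0[coor,t=1,z]
e6 deliver 0→2: 2[part,t=1,z]
e7 deliver 0→1: 1[part,t=1,z]
e8 timeout(0): 0[coor,t=2,z]
e9 deliver 0→2: 2[part,t=2,z]
e10 deliver 2→0: ·
e11 deliver 0→1: 1[part,t=2,z]
e12 deliver 1→0: 0[coor,t=2,z,T2]
e13 propose(0,'s'): 0[coor,t=3,z,T2]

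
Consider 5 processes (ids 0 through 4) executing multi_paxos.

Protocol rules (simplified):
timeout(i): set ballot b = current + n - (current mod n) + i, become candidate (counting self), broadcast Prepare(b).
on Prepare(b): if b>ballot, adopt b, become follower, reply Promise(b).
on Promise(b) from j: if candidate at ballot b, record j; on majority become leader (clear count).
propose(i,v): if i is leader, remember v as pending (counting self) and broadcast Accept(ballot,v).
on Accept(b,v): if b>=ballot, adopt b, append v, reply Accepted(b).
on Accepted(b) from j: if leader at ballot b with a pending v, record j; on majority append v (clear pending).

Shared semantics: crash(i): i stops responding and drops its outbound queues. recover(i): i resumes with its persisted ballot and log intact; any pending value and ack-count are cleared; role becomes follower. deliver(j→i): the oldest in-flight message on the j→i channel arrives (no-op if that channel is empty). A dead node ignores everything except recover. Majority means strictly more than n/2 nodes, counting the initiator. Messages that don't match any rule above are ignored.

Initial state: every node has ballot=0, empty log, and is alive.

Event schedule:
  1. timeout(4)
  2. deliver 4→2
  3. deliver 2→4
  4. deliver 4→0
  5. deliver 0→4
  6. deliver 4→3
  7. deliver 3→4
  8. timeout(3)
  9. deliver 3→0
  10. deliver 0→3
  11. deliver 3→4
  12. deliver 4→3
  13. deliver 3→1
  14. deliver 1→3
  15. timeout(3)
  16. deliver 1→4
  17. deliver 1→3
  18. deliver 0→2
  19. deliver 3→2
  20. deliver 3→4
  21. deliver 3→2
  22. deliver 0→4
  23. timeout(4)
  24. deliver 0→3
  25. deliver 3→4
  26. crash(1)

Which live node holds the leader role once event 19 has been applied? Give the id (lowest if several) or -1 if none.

-1

e1 timeout(4): 4[cand,b=9,-]
e2 deliver 4→2: 2[foll,b=9,-]
e3 deliver 2→4: ·
e4 deliver 4→0: 0[foll,b=9,-]
e5 deliver 0→4: 4[lead,b=9,-]
e6 deliver 4→3: 3[foll,b=9,-]
e7 deliver 3→4: ·
e8 timeout(3): 3[cand,b=13,-]
e9 deliver 3→0: 0[foll,b=13,-]
e10 deliver 0→3: ·
e11 deliver 3→4: 4[foll,b=13,-]
e12 deliver 4→3: 3[lead,b=13,-]
e13 deliver 3→1: 1[foll,b=13,-]
e14 deliver 1→3: ·
e15 timeout(3): 3[cand,b=18,-]
e16 deliver 1→4: ·
e17 deliver 1→3: ·
e18 deliver 0→2: ·
e19 deliver 3→2: 2[foll,b=13,-]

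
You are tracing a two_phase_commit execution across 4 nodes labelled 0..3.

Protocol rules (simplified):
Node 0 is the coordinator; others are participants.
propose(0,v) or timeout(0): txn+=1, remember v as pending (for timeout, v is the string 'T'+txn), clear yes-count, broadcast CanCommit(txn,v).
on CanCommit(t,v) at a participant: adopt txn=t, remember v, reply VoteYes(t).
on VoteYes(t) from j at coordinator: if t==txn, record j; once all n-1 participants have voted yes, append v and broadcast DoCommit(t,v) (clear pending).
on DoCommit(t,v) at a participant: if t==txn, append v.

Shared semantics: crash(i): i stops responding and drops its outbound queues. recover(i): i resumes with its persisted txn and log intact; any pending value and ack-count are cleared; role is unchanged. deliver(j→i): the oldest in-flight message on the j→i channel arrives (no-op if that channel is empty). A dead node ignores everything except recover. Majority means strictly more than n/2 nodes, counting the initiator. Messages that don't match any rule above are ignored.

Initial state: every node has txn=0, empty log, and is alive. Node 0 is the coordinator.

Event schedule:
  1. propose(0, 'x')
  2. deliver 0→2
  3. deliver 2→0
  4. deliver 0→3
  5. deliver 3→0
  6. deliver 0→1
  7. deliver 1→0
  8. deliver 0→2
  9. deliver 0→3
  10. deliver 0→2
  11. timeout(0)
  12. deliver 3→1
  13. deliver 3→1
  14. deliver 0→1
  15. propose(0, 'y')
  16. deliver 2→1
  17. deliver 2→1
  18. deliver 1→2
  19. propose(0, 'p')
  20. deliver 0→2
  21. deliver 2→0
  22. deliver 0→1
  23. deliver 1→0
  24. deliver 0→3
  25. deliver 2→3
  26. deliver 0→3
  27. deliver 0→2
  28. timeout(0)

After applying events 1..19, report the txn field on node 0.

4

1. propose(0,'x'):  <0:coor t1 ->
2. deliver 0→2:  <2:part t1 ->
3. deliver 2→0:  nop
4. deliver 0→3:  <3:part t1 ->
5. deliver 3→0:  nop
6. deliver 0→1:  <1:part t1 ->
7. deliver 1→0:  <0:coor t1 x>
8. deliver 0→2:  <2:part t1 x>
9. deliver 0→3:  <3:part t1 x>
10. deliver 0→2:  nop
11. timeout(0):  <0:coor t2 x>
12. deliver 3→1:  nop
13. deliver 3→1:  nop
14. deliver 0→1:  <1:part t1 x>
15. propose(0,'y'):  <0:coor t3 x>
16. deliver 2→1:  nop
17. deliver 2→1:  nop
18. deliver 1→2:  nop
19. propose(0,'p'):  <0:coor t4 x>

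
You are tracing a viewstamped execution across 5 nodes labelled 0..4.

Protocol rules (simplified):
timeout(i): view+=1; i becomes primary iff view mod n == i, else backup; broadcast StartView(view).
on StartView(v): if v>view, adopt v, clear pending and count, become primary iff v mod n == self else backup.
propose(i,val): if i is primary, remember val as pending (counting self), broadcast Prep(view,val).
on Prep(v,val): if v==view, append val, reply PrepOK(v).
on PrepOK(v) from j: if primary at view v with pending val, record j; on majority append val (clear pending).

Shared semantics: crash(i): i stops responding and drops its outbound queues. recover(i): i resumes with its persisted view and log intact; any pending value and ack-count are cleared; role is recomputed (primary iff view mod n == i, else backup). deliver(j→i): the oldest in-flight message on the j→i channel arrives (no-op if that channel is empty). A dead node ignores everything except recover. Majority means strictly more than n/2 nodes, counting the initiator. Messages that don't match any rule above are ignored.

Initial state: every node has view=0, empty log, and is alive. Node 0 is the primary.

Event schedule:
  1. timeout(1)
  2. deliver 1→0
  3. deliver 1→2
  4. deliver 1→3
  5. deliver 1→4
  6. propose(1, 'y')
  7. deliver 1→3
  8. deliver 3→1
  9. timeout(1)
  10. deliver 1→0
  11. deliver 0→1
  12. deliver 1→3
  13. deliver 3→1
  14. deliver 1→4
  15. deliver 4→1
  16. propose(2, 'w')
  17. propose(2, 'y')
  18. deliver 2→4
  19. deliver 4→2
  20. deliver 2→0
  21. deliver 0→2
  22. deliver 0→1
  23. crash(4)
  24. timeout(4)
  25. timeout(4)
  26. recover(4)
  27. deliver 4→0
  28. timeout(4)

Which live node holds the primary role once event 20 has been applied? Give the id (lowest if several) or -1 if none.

step 1 timeout(1): 1={prim,v=1,log=-}
step 2 deliver 1→0: 0={back,v=1,log=-}
step 3 deliver 1→2: 2={back,v=1,log=-}
step 4 deliver 1→3: 3={back,v=1,log=-}
step 5 deliver 1→4: 4={back,v=1,log=-}
step 6 propose(1,'y'): —
step 7 deliver 1→3: 3={back,v=1,log=y}
step 8 deliver 3→1: —
step 9 timeout(1): 1={back,v=2,log=-}
step 10 deliver 1→0: 0={back,v=1,log=y}
step 11 deliver 0→1: —
step 12 deliver 1→3: 3={back,v=2,log=y}
step 13 deliver 3→1: —
step 14 deliver 1→4: 4={back,v=1,log=y}
step 15 deliver 4→1: —
step 16 propose(2,'w'): —
step 17 propose(2,'y'): —
step 18 deliver 2→4: —
step 19 deliver 4→2: —
step 20 deliver 2→0: —

-1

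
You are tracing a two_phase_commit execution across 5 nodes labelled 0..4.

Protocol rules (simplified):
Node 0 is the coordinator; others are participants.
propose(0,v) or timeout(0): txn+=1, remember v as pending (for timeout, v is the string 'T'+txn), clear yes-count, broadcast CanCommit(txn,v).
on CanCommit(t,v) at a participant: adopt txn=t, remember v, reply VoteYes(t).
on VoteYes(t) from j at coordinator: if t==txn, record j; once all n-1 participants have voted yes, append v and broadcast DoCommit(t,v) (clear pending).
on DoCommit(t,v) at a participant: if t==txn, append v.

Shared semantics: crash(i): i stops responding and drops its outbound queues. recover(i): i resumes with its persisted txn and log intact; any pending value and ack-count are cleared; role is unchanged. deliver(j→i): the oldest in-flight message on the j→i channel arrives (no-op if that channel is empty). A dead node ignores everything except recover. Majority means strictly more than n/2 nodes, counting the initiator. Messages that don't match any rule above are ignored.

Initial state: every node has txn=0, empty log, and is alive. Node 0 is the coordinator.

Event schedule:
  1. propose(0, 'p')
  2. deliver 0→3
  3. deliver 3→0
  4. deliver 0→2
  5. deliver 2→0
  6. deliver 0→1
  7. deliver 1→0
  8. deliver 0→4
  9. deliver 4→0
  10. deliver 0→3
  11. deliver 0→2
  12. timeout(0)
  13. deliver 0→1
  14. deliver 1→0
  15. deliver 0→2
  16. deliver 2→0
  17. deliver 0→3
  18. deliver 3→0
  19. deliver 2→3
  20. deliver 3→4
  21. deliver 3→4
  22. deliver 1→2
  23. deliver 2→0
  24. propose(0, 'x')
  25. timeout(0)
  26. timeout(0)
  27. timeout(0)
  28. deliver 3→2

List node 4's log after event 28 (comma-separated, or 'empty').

e1 propose(0,'p'): 0[coor,t=1,-]
e2 deliver 0→3: 3[part,t=1,-]
e3 deliver 3→0: ·
e4 deliver 0→2: 2[part,t=1,-]
e5 deliver 2→0: ·
e6 deliver 0→1: 1[part,t=1,-]
e7 deliver 1→0: ·
e8 deliver 0→4: 4[part,t=1,-]
e9 deliver 4→0: 0[coor,t=1,p]
e10 deliver 0→3: 3[part,t=1,p]
e11 deliver 0→2: 2[part,t=1,p]
e12 timeout(0): 0[coor,t=2,p]
e13 deliver 0→1: 1[part,t=1,p]
e14 deliver 1→0: ·
e15 deliver 0→2: 2[part,t=2,p]
e16 deliver 2→0: ·
e17 deliver 0→3: 3[part,t=2,p]
e18 deliver 3→0: ·
e19 deliver 2→3: ·
e20 deliver 3→4: ·
e21 deliver 3→4: ·
e22 deliver 1→2: ·
e23 deliver 2→0: ·
e24 propose(0,'x'): 0[coor,t=3,p]
e25 timeout(0): 0[coor,t=4,p]
e26 timeout(0): 0[coor,t=5,p]
e27 timeout(0): 0[coor,t=6,p]
e28 deliver 3→2: ·

empty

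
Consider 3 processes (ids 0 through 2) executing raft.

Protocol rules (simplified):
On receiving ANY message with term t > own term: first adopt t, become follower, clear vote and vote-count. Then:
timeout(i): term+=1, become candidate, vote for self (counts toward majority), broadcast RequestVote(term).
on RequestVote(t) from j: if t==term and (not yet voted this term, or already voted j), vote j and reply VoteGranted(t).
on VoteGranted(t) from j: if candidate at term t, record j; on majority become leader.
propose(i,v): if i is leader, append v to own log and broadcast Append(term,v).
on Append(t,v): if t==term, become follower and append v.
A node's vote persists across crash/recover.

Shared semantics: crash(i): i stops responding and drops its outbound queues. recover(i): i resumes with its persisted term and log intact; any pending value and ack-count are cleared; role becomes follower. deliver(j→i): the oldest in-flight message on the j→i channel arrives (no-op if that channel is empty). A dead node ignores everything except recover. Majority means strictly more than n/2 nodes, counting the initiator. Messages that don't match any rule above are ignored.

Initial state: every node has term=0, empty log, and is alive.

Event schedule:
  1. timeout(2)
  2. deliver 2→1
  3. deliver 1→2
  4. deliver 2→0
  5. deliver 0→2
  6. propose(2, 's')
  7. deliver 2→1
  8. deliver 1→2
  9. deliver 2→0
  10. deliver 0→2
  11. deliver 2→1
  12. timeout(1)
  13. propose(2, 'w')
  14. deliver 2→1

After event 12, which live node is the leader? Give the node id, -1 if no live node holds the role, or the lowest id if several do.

2

[1] timeout(2) → N2(cand t1 [-])
[2] deliver 2→1 → N1(foll t1 [-])
[3] deliver 1→2 → N2(lead t1 [-])
[4] deliver 2→0 → N0(foll t1 [-])
[5] deliver 0→2 → ∅
[6] propose(2,'s') → N2(lead t1 [s])
[7] deliver 2→1 → N1(foll t1 [s])
[8] deliver 1→2 → ∅
[9] deliver 2→0 → N0(foll t1 [s])
[10] deliver 0→2 → ∅
[11] deliver 2→1 → ∅
[12] timeout(1) → N1(cand t2 [s])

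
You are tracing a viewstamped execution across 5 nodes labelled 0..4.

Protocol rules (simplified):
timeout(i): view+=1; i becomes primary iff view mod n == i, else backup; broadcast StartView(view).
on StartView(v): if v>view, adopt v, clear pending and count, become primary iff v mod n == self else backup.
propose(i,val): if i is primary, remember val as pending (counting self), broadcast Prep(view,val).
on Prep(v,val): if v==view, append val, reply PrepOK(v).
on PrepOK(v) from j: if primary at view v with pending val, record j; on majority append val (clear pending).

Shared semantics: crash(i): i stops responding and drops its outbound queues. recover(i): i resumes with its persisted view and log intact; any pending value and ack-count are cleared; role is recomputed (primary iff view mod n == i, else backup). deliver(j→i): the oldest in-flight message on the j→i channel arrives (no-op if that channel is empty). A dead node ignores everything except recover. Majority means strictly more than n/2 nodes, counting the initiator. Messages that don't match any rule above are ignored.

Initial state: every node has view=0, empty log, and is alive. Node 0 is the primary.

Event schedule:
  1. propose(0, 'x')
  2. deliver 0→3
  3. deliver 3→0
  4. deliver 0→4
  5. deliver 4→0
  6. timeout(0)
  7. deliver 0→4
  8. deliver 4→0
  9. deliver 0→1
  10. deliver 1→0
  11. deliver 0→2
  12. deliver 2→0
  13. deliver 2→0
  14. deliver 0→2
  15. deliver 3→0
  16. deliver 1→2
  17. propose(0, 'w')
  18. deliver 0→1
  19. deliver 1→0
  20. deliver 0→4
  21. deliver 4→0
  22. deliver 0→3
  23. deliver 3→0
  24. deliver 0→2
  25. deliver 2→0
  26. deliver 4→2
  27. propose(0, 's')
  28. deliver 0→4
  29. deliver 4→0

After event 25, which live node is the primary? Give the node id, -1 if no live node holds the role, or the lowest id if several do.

1

e1 propose(0,'x'): ·
e2 deliver 0→3: 3[back,v=0,x]
e3 deliver 3→0: ·
e4 deliver 0→4: 4[back,v=0,x]
e5 deliver 4→0: 0[prim,v=0,x]
e6 timeout(0): 0[back,v=1,x]
e7 deliver 0→4: 4[back,v=1,x]
e8 deliver 4→0: ·
e9 deliver 0→1: 1[back,v=0,x]
e10 deliver 1→0: ·
e11 deliver 0→2: 2[back,v=0,x]
e12 deliver 2→0: ·
e13 deliver 2→0: ·
e14 deliver 0→2: 2[back,v=1,x]
e15 deliver 3→0: ·
e16 deliver 1→2: ·
e17 propose(0,'w'): ·
e18 deliver 0→1: 1[prim,v=1,x]
e19 deliver 1→0: ·
e20 deliver 0→4: ·
e21 deliver 4→0: ·
e22 deliver 0→3: 3[back,v=1,x]
e23 deliver 3→0: ·
e24 deliver 0→2: ·
e25 deliver 2→0: ·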